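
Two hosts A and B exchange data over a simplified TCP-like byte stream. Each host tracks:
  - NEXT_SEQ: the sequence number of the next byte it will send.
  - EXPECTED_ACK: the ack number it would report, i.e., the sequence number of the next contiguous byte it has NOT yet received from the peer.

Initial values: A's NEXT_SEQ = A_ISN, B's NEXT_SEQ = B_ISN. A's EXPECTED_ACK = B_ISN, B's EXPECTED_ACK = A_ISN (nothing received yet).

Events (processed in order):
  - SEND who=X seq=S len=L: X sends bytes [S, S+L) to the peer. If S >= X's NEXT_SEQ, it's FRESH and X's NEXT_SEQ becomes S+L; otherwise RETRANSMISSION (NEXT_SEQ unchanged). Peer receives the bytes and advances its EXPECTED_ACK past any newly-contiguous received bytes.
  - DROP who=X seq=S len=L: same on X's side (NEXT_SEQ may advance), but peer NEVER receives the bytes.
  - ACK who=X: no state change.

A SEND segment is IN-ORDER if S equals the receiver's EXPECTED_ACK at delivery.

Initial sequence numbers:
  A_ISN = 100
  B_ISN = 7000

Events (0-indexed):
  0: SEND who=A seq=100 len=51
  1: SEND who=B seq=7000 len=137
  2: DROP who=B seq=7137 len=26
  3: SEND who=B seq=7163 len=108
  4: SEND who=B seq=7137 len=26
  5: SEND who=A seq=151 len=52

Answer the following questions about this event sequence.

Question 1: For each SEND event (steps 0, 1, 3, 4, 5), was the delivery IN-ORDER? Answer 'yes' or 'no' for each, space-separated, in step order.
Answer: yes yes no yes yes

Derivation:
Step 0: SEND seq=100 -> in-order
Step 1: SEND seq=7000 -> in-order
Step 3: SEND seq=7163 -> out-of-order
Step 4: SEND seq=7137 -> in-order
Step 5: SEND seq=151 -> in-order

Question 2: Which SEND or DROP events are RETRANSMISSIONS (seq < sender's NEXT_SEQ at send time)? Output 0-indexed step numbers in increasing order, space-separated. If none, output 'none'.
Step 0: SEND seq=100 -> fresh
Step 1: SEND seq=7000 -> fresh
Step 2: DROP seq=7137 -> fresh
Step 3: SEND seq=7163 -> fresh
Step 4: SEND seq=7137 -> retransmit
Step 5: SEND seq=151 -> fresh

Answer: 4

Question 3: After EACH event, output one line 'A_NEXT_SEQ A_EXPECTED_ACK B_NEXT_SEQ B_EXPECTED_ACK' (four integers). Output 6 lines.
151 7000 7000 151
151 7137 7137 151
151 7137 7163 151
151 7137 7271 151
151 7271 7271 151
203 7271 7271 203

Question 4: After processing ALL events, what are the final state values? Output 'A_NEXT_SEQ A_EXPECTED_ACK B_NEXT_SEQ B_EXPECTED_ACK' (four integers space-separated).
Answer: 203 7271 7271 203

Derivation:
After event 0: A_seq=151 A_ack=7000 B_seq=7000 B_ack=151
After event 1: A_seq=151 A_ack=7137 B_seq=7137 B_ack=151
After event 2: A_seq=151 A_ack=7137 B_seq=7163 B_ack=151
After event 3: A_seq=151 A_ack=7137 B_seq=7271 B_ack=151
After event 4: A_seq=151 A_ack=7271 B_seq=7271 B_ack=151
After event 5: A_seq=203 A_ack=7271 B_seq=7271 B_ack=203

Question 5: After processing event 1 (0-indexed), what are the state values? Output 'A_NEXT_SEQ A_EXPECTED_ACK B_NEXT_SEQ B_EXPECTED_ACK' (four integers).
After event 0: A_seq=151 A_ack=7000 B_seq=7000 B_ack=151
After event 1: A_seq=151 A_ack=7137 B_seq=7137 B_ack=151

151 7137 7137 151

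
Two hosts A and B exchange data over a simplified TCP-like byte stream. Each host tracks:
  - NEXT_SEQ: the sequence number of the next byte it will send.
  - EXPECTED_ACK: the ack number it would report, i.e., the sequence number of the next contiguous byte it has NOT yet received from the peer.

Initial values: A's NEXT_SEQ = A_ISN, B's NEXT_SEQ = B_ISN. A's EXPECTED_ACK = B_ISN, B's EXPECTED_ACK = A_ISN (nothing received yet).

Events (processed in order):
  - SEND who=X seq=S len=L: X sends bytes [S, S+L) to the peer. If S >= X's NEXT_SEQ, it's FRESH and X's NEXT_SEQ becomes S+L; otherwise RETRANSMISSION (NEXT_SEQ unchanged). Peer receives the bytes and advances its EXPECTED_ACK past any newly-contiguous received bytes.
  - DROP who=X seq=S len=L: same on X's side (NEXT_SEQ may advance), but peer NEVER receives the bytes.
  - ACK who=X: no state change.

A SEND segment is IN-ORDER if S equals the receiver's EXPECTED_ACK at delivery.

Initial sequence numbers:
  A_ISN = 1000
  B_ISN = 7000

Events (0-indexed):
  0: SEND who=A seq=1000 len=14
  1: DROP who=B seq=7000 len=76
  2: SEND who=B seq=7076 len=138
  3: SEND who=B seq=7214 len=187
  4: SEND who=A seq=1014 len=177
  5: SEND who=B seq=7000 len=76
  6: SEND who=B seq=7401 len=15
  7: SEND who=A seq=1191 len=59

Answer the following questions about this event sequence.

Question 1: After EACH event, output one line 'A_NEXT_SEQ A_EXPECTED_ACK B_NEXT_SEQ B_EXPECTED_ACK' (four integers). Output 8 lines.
1014 7000 7000 1014
1014 7000 7076 1014
1014 7000 7214 1014
1014 7000 7401 1014
1191 7000 7401 1191
1191 7401 7401 1191
1191 7416 7416 1191
1250 7416 7416 1250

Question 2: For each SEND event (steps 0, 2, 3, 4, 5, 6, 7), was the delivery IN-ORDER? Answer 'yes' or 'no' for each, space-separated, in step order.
Step 0: SEND seq=1000 -> in-order
Step 2: SEND seq=7076 -> out-of-order
Step 3: SEND seq=7214 -> out-of-order
Step 4: SEND seq=1014 -> in-order
Step 5: SEND seq=7000 -> in-order
Step 6: SEND seq=7401 -> in-order
Step 7: SEND seq=1191 -> in-order

Answer: yes no no yes yes yes yes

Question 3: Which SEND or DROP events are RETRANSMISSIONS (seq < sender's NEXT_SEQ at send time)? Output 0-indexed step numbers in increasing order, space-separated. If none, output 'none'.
Answer: 5

Derivation:
Step 0: SEND seq=1000 -> fresh
Step 1: DROP seq=7000 -> fresh
Step 2: SEND seq=7076 -> fresh
Step 3: SEND seq=7214 -> fresh
Step 4: SEND seq=1014 -> fresh
Step 5: SEND seq=7000 -> retransmit
Step 6: SEND seq=7401 -> fresh
Step 7: SEND seq=1191 -> fresh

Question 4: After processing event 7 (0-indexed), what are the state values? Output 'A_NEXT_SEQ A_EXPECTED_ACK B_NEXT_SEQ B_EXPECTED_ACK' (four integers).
After event 0: A_seq=1014 A_ack=7000 B_seq=7000 B_ack=1014
After event 1: A_seq=1014 A_ack=7000 B_seq=7076 B_ack=1014
After event 2: A_seq=1014 A_ack=7000 B_seq=7214 B_ack=1014
After event 3: A_seq=1014 A_ack=7000 B_seq=7401 B_ack=1014
After event 4: A_seq=1191 A_ack=7000 B_seq=7401 B_ack=1191
After event 5: A_seq=1191 A_ack=7401 B_seq=7401 B_ack=1191
After event 6: A_seq=1191 A_ack=7416 B_seq=7416 B_ack=1191
After event 7: A_seq=1250 A_ack=7416 B_seq=7416 B_ack=1250

1250 7416 7416 1250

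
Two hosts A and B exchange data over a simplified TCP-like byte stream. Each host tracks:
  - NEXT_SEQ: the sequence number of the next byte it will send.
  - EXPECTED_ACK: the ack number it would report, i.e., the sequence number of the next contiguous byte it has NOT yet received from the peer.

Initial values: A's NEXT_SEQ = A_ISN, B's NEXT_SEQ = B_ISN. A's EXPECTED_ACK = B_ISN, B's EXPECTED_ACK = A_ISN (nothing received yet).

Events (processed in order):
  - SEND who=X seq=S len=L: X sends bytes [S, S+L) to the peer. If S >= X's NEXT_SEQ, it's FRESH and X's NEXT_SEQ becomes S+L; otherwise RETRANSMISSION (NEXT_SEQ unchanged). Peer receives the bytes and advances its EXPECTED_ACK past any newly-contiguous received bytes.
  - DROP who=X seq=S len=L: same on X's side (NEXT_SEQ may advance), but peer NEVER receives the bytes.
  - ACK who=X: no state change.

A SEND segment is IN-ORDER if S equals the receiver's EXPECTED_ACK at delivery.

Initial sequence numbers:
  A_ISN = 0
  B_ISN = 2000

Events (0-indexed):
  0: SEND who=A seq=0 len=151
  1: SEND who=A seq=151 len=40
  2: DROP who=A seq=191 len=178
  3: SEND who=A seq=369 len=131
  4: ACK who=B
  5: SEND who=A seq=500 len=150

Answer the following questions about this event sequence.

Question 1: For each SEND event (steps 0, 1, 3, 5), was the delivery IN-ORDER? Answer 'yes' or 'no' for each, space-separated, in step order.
Step 0: SEND seq=0 -> in-order
Step 1: SEND seq=151 -> in-order
Step 3: SEND seq=369 -> out-of-order
Step 5: SEND seq=500 -> out-of-order

Answer: yes yes no no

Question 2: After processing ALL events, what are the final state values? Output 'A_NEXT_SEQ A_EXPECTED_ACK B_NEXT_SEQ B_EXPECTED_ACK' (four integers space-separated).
After event 0: A_seq=151 A_ack=2000 B_seq=2000 B_ack=151
After event 1: A_seq=191 A_ack=2000 B_seq=2000 B_ack=191
After event 2: A_seq=369 A_ack=2000 B_seq=2000 B_ack=191
After event 3: A_seq=500 A_ack=2000 B_seq=2000 B_ack=191
After event 4: A_seq=500 A_ack=2000 B_seq=2000 B_ack=191
After event 5: A_seq=650 A_ack=2000 B_seq=2000 B_ack=191

Answer: 650 2000 2000 191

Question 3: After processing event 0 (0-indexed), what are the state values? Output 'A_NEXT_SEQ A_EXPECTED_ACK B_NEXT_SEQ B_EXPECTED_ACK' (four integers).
After event 0: A_seq=151 A_ack=2000 B_seq=2000 B_ack=151

151 2000 2000 151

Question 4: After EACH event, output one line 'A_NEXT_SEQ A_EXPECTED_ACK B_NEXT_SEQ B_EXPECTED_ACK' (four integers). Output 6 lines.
151 2000 2000 151
191 2000 2000 191
369 2000 2000 191
500 2000 2000 191
500 2000 2000 191
650 2000 2000 191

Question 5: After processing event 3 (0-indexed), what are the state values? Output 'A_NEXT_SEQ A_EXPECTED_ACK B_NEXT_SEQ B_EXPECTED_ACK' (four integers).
After event 0: A_seq=151 A_ack=2000 B_seq=2000 B_ack=151
After event 1: A_seq=191 A_ack=2000 B_seq=2000 B_ack=191
After event 2: A_seq=369 A_ack=2000 B_seq=2000 B_ack=191
After event 3: A_seq=500 A_ack=2000 B_seq=2000 B_ack=191

500 2000 2000 191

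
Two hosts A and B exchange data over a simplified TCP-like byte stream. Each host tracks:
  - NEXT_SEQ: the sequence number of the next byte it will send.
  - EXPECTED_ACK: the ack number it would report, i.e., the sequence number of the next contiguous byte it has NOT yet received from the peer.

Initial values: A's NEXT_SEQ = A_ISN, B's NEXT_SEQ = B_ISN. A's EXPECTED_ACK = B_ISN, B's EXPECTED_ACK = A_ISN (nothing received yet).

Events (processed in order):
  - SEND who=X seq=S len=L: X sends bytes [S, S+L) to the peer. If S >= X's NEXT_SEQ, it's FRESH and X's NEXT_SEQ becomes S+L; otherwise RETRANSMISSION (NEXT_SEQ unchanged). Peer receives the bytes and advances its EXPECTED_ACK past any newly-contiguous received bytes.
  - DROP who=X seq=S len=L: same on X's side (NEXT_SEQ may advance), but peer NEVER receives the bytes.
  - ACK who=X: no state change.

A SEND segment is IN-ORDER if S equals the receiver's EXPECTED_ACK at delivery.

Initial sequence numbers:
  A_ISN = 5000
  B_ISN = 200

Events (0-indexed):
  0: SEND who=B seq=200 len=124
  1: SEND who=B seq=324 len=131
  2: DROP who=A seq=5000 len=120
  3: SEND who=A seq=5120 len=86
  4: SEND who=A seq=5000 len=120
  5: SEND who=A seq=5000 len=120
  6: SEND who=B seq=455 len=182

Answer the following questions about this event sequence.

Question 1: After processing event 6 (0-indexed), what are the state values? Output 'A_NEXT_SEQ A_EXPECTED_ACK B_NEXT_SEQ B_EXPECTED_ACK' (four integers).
After event 0: A_seq=5000 A_ack=324 B_seq=324 B_ack=5000
After event 1: A_seq=5000 A_ack=455 B_seq=455 B_ack=5000
After event 2: A_seq=5120 A_ack=455 B_seq=455 B_ack=5000
After event 3: A_seq=5206 A_ack=455 B_seq=455 B_ack=5000
After event 4: A_seq=5206 A_ack=455 B_seq=455 B_ack=5206
After event 5: A_seq=5206 A_ack=455 B_seq=455 B_ack=5206
After event 6: A_seq=5206 A_ack=637 B_seq=637 B_ack=5206

5206 637 637 5206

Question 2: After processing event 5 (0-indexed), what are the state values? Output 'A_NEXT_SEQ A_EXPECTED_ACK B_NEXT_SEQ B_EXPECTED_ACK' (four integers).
After event 0: A_seq=5000 A_ack=324 B_seq=324 B_ack=5000
After event 1: A_seq=5000 A_ack=455 B_seq=455 B_ack=5000
After event 2: A_seq=5120 A_ack=455 B_seq=455 B_ack=5000
After event 3: A_seq=5206 A_ack=455 B_seq=455 B_ack=5000
After event 4: A_seq=5206 A_ack=455 B_seq=455 B_ack=5206
After event 5: A_seq=5206 A_ack=455 B_seq=455 B_ack=5206

5206 455 455 5206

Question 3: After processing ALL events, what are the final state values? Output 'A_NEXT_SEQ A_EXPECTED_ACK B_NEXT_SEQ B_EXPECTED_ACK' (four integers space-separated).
After event 0: A_seq=5000 A_ack=324 B_seq=324 B_ack=5000
After event 1: A_seq=5000 A_ack=455 B_seq=455 B_ack=5000
After event 2: A_seq=5120 A_ack=455 B_seq=455 B_ack=5000
After event 3: A_seq=5206 A_ack=455 B_seq=455 B_ack=5000
After event 4: A_seq=5206 A_ack=455 B_seq=455 B_ack=5206
After event 5: A_seq=5206 A_ack=455 B_seq=455 B_ack=5206
After event 6: A_seq=5206 A_ack=637 B_seq=637 B_ack=5206

Answer: 5206 637 637 5206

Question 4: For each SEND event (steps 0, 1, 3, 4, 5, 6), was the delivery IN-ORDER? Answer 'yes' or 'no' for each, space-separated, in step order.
Answer: yes yes no yes no yes

Derivation:
Step 0: SEND seq=200 -> in-order
Step 1: SEND seq=324 -> in-order
Step 3: SEND seq=5120 -> out-of-order
Step 4: SEND seq=5000 -> in-order
Step 5: SEND seq=5000 -> out-of-order
Step 6: SEND seq=455 -> in-order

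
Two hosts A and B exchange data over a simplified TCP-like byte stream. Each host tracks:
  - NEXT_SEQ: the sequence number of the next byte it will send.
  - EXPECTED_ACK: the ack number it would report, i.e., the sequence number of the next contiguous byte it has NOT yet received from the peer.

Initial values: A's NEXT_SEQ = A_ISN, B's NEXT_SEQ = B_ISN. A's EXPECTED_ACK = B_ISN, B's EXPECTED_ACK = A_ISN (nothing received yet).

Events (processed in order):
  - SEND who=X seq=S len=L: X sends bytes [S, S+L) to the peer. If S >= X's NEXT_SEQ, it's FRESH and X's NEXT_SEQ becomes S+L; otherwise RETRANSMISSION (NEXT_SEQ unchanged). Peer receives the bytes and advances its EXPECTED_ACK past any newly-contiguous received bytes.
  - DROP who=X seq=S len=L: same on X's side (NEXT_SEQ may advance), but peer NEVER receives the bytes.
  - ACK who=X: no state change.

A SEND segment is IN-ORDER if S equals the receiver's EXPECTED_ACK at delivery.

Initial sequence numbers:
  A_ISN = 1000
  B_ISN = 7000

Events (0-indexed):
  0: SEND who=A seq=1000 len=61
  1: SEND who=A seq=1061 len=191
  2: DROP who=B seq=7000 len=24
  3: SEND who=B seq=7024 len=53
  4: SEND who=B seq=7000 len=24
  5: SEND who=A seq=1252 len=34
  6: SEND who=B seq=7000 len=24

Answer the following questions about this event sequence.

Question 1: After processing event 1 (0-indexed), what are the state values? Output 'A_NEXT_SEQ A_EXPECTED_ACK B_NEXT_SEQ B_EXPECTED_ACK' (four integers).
After event 0: A_seq=1061 A_ack=7000 B_seq=7000 B_ack=1061
After event 1: A_seq=1252 A_ack=7000 B_seq=7000 B_ack=1252

1252 7000 7000 1252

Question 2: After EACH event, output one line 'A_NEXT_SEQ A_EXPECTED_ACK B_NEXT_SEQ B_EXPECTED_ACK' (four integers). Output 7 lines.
1061 7000 7000 1061
1252 7000 7000 1252
1252 7000 7024 1252
1252 7000 7077 1252
1252 7077 7077 1252
1286 7077 7077 1286
1286 7077 7077 1286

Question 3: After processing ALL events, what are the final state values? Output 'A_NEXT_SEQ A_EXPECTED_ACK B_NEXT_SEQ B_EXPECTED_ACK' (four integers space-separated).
After event 0: A_seq=1061 A_ack=7000 B_seq=7000 B_ack=1061
After event 1: A_seq=1252 A_ack=7000 B_seq=7000 B_ack=1252
After event 2: A_seq=1252 A_ack=7000 B_seq=7024 B_ack=1252
After event 3: A_seq=1252 A_ack=7000 B_seq=7077 B_ack=1252
After event 4: A_seq=1252 A_ack=7077 B_seq=7077 B_ack=1252
After event 5: A_seq=1286 A_ack=7077 B_seq=7077 B_ack=1286
After event 6: A_seq=1286 A_ack=7077 B_seq=7077 B_ack=1286

Answer: 1286 7077 7077 1286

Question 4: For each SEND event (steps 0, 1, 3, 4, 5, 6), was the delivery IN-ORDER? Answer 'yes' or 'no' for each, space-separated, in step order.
Step 0: SEND seq=1000 -> in-order
Step 1: SEND seq=1061 -> in-order
Step 3: SEND seq=7024 -> out-of-order
Step 4: SEND seq=7000 -> in-order
Step 5: SEND seq=1252 -> in-order
Step 6: SEND seq=7000 -> out-of-order

Answer: yes yes no yes yes no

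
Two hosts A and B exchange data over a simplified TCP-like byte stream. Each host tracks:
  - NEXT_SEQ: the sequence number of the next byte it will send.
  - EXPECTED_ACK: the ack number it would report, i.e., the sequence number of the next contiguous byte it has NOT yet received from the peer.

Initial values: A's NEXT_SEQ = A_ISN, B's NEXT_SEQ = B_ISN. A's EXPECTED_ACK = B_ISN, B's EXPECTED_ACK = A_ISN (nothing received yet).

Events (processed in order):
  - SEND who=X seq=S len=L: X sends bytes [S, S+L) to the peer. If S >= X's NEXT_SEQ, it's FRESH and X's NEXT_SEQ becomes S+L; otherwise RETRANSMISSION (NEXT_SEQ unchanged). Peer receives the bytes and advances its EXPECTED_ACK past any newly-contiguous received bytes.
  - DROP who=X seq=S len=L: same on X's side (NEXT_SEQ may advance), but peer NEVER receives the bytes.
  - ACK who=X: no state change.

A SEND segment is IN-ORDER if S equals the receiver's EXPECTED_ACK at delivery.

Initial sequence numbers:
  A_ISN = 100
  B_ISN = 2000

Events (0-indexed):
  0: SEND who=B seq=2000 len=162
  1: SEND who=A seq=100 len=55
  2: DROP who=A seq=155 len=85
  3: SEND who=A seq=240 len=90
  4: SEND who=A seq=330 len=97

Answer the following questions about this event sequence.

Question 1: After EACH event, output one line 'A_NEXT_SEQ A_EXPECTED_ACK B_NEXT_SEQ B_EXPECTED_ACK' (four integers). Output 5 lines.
100 2162 2162 100
155 2162 2162 155
240 2162 2162 155
330 2162 2162 155
427 2162 2162 155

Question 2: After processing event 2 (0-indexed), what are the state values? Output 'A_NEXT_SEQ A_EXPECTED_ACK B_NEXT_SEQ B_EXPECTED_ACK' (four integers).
After event 0: A_seq=100 A_ack=2162 B_seq=2162 B_ack=100
After event 1: A_seq=155 A_ack=2162 B_seq=2162 B_ack=155
After event 2: A_seq=240 A_ack=2162 B_seq=2162 B_ack=155

240 2162 2162 155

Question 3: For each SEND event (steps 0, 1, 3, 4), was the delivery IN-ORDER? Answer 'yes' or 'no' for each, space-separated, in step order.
Step 0: SEND seq=2000 -> in-order
Step 1: SEND seq=100 -> in-order
Step 3: SEND seq=240 -> out-of-order
Step 4: SEND seq=330 -> out-of-order

Answer: yes yes no no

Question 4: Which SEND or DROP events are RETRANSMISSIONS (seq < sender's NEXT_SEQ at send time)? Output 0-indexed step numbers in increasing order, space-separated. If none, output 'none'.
Step 0: SEND seq=2000 -> fresh
Step 1: SEND seq=100 -> fresh
Step 2: DROP seq=155 -> fresh
Step 3: SEND seq=240 -> fresh
Step 4: SEND seq=330 -> fresh

Answer: none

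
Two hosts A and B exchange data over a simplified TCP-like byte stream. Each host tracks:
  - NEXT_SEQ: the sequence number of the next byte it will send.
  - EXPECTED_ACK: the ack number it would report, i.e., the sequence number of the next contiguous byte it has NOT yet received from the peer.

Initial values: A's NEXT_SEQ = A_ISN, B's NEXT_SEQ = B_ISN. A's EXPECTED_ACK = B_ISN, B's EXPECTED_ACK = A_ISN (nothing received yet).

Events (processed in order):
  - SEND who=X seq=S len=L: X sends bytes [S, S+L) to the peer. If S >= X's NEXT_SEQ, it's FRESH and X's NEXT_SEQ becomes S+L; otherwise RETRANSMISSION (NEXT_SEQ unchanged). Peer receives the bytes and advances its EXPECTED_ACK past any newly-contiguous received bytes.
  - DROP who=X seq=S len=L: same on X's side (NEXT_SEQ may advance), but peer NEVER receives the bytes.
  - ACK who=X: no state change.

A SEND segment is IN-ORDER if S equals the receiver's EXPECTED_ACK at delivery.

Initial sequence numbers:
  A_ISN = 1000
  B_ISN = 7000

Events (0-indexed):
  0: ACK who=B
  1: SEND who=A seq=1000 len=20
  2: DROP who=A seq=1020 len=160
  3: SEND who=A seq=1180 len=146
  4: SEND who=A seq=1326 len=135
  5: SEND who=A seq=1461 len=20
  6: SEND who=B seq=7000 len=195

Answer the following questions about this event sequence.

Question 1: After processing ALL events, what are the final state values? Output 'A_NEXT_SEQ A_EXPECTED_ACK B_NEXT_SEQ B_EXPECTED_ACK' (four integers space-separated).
After event 0: A_seq=1000 A_ack=7000 B_seq=7000 B_ack=1000
After event 1: A_seq=1020 A_ack=7000 B_seq=7000 B_ack=1020
After event 2: A_seq=1180 A_ack=7000 B_seq=7000 B_ack=1020
After event 3: A_seq=1326 A_ack=7000 B_seq=7000 B_ack=1020
After event 4: A_seq=1461 A_ack=7000 B_seq=7000 B_ack=1020
After event 5: A_seq=1481 A_ack=7000 B_seq=7000 B_ack=1020
After event 6: A_seq=1481 A_ack=7195 B_seq=7195 B_ack=1020

Answer: 1481 7195 7195 1020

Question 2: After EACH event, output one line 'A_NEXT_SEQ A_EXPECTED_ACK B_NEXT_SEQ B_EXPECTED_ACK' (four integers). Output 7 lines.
1000 7000 7000 1000
1020 7000 7000 1020
1180 7000 7000 1020
1326 7000 7000 1020
1461 7000 7000 1020
1481 7000 7000 1020
1481 7195 7195 1020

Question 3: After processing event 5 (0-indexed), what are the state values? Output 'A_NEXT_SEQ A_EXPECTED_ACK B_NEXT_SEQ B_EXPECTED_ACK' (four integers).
After event 0: A_seq=1000 A_ack=7000 B_seq=7000 B_ack=1000
After event 1: A_seq=1020 A_ack=7000 B_seq=7000 B_ack=1020
After event 2: A_seq=1180 A_ack=7000 B_seq=7000 B_ack=1020
After event 3: A_seq=1326 A_ack=7000 B_seq=7000 B_ack=1020
After event 4: A_seq=1461 A_ack=7000 B_seq=7000 B_ack=1020
After event 5: A_seq=1481 A_ack=7000 B_seq=7000 B_ack=1020

1481 7000 7000 1020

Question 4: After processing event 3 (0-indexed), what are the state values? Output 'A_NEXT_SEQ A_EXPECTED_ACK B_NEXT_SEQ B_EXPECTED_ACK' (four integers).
After event 0: A_seq=1000 A_ack=7000 B_seq=7000 B_ack=1000
After event 1: A_seq=1020 A_ack=7000 B_seq=7000 B_ack=1020
After event 2: A_seq=1180 A_ack=7000 B_seq=7000 B_ack=1020
After event 3: A_seq=1326 A_ack=7000 B_seq=7000 B_ack=1020

1326 7000 7000 1020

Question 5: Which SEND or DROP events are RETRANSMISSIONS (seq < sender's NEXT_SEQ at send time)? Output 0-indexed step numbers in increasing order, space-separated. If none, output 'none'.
Answer: none

Derivation:
Step 1: SEND seq=1000 -> fresh
Step 2: DROP seq=1020 -> fresh
Step 3: SEND seq=1180 -> fresh
Step 4: SEND seq=1326 -> fresh
Step 5: SEND seq=1461 -> fresh
Step 6: SEND seq=7000 -> fresh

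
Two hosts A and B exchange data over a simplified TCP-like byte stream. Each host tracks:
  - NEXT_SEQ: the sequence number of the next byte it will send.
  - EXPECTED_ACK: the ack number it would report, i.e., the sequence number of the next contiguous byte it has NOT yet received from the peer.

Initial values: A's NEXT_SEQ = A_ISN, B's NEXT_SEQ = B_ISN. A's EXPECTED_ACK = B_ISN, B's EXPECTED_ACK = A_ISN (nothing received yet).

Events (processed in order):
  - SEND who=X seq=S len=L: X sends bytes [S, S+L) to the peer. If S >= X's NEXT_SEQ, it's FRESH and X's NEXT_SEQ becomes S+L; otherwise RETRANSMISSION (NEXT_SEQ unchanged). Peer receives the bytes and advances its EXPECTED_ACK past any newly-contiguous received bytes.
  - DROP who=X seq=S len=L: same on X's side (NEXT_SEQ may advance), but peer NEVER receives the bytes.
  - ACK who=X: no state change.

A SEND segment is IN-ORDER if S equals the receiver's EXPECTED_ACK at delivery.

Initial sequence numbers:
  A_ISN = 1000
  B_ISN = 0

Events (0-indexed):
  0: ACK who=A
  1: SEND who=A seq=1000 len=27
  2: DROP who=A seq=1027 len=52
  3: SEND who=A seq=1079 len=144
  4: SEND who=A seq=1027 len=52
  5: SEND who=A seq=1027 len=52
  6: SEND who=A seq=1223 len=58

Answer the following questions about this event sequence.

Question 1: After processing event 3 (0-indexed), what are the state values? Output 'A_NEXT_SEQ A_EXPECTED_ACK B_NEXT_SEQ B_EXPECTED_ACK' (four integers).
After event 0: A_seq=1000 A_ack=0 B_seq=0 B_ack=1000
After event 1: A_seq=1027 A_ack=0 B_seq=0 B_ack=1027
After event 2: A_seq=1079 A_ack=0 B_seq=0 B_ack=1027
After event 3: A_seq=1223 A_ack=0 B_seq=0 B_ack=1027

1223 0 0 1027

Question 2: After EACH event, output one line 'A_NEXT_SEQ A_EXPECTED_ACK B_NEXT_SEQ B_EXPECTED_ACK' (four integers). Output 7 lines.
1000 0 0 1000
1027 0 0 1027
1079 0 0 1027
1223 0 0 1027
1223 0 0 1223
1223 0 0 1223
1281 0 0 1281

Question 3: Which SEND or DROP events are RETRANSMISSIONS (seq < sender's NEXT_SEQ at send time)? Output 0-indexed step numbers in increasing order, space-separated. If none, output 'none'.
Step 1: SEND seq=1000 -> fresh
Step 2: DROP seq=1027 -> fresh
Step 3: SEND seq=1079 -> fresh
Step 4: SEND seq=1027 -> retransmit
Step 5: SEND seq=1027 -> retransmit
Step 6: SEND seq=1223 -> fresh

Answer: 4 5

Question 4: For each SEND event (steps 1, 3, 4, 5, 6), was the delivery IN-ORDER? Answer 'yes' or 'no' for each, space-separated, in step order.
Step 1: SEND seq=1000 -> in-order
Step 3: SEND seq=1079 -> out-of-order
Step 4: SEND seq=1027 -> in-order
Step 5: SEND seq=1027 -> out-of-order
Step 6: SEND seq=1223 -> in-order

Answer: yes no yes no yes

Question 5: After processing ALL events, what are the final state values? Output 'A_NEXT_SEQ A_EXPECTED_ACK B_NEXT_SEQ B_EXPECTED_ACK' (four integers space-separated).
After event 0: A_seq=1000 A_ack=0 B_seq=0 B_ack=1000
After event 1: A_seq=1027 A_ack=0 B_seq=0 B_ack=1027
After event 2: A_seq=1079 A_ack=0 B_seq=0 B_ack=1027
After event 3: A_seq=1223 A_ack=0 B_seq=0 B_ack=1027
After event 4: A_seq=1223 A_ack=0 B_seq=0 B_ack=1223
After event 5: A_seq=1223 A_ack=0 B_seq=0 B_ack=1223
After event 6: A_seq=1281 A_ack=0 B_seq=0 B_ack=1281

Answer: 1281 0 0 1281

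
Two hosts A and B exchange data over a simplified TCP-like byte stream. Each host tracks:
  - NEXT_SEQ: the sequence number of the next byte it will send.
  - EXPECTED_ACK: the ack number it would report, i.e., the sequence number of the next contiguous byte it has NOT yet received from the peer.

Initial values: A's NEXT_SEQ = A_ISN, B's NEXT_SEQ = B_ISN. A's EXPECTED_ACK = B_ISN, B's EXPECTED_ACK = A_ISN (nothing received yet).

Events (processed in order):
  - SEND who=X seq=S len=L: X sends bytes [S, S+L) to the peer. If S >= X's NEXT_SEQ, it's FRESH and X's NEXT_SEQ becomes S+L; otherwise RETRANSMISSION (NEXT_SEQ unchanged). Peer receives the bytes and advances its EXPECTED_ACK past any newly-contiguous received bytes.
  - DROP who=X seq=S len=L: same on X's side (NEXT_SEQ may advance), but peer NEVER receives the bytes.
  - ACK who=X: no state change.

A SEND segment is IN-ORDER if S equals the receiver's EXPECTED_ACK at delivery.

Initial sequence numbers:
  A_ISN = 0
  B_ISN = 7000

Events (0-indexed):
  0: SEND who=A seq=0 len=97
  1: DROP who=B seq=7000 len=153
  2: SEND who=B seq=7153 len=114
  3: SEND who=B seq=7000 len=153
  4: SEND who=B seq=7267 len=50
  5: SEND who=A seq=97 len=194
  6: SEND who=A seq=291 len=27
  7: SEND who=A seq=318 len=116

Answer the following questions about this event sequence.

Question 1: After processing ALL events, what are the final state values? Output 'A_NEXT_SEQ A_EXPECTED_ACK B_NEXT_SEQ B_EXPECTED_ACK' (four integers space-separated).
After event 0: A_seq=97 A_ack=7000 B_seq=7000 B_ack=97
After event 1: A_seq=97 A_ack=7000 B_seq=7153 B_ack=97
After event 2: A_seq=97 A_ack=7000 B_seq=7267 B_ack=97
After event 3: A_seq=97 A_ack=7267 B_seq=7267 B_ack=97
After event 4: A_seq=97 A_ack=7317 B_seq=7317 B_ack=97
After event 5: A_seq=291 A_ack=7317 B_seq=7317 B_ack=291
After event 6: A_seq=318 A_ack=7317 B_seq=7317 B_ack=318
After event 7: A_seq=434 A_ack=7317 B_seq=7317 B_ack=434

Answer: 434 7317 7317 434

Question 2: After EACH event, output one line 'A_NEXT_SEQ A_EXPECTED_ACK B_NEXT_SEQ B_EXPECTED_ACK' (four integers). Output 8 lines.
97 7000 7000 97
97 7000 7153 97
97 7000 7267 97
97 7267 7267 97
97 7317 7317 97
291 7317 7317 291
318 7317 7317 318
434 7317 7317 434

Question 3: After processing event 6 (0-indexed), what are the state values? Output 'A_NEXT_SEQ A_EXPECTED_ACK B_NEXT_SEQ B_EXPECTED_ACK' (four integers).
After event 0: A_seq=97 A_ack=7000 B_seq=7000 B_ack=97
After event 1: A_seq=97 A_ack=7000 B_seq=7153 B_ack=97
After event 2: A_seq=97 A_ack=7000 B_seq=7267 B_ack=97
After event 3: A_seq=97 A_ack=7267 B_seq=7267 B_ack=97
After event 4: A_seq=97 A_ack=7317 B_seq=7317 B_ack=97
After event 5: A_seq=291 A_ack=7317 B_seq=7317 B_ack=291
After event 6: A_seq=318 A_ack=7317 B_seq=7317 B_ack=318

318 7317 7317 318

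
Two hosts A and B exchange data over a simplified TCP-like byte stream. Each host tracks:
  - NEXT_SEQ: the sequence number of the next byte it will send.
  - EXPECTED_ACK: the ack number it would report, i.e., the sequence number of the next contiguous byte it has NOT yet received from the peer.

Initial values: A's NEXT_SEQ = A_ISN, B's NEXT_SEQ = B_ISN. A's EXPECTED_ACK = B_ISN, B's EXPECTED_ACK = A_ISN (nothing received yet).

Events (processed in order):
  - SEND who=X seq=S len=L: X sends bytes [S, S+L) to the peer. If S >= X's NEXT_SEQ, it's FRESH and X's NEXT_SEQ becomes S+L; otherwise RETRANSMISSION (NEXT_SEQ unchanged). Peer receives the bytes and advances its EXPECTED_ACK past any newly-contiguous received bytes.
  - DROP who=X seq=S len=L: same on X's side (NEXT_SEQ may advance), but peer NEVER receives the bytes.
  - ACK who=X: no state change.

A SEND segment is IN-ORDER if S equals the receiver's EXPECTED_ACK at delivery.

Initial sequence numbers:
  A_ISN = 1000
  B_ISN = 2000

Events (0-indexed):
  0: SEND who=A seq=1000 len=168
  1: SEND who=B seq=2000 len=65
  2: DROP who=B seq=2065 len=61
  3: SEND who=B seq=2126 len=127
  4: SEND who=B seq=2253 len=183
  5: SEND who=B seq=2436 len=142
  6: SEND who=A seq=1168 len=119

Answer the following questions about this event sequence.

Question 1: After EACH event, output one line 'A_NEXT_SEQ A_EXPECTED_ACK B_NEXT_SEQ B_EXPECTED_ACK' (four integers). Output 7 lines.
1168 2000 2000 1168
1168 2065 2065 1168
1168 2065 2126 1168
1168 2065 2253 1168
1168 2065 2436 1168
1168 2065 2578 1168
1287 2065 2578 1287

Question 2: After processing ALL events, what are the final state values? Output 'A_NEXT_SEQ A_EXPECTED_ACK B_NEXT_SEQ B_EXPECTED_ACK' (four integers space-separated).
After event 0: A_seq=1168 A_ack=2000 B_seq=2000 B_ack=1168
After event 1: A_seq=1168 A_ack=2065 B_seq=2065 B_ack=1168
After event 2: A_seq=1168 A_ack=2065 B_seq=2126 B_ack=1168
After event 3: A_seq=1168 A_ack=2065 B_seq=2253 B_ack=1168
After event 4: A_seq=1168 A_ack=2065 B_seq=2436 B_ack=1168
After event 5: A_seq=1168 A_ack=2065 B_seq=2578 B_ack=1168
After event 6: A_seq=1287 A_ack=2065 B_seq=2578 B_ack=1287

Answer: 1287 2065 2578 1287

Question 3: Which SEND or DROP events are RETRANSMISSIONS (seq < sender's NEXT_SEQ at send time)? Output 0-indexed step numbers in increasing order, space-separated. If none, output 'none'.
Answer: none

Derivation:
Step 0: SEND seq=1000 -> fresh
Step 1: SEND seq=2000 -> fresh
Step 2: DROP seq=2065 -> fresh
Step 3: SEND seq=2126 -> fresh
Step 4: SEND seq=2253 -> fresh
Step 5: SEND seq=2436 -> fresh
Step 6: SEND seq=1168 -> fresh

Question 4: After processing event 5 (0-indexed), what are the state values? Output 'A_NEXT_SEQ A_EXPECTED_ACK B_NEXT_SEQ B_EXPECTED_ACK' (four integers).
After event 0: A_seq=1168 A_ack=2000 B_seq=2000 B_ack=1168
After event 1: A_seq=1168 A_ack=2065 B_seq=2065 B_ack=1168
After event 2: A_seq=1168 A_ack=2065 B_seq=2126 B_ack=1168
After event 3: A_seq=1168 A_ack=2065 B_seq=2253 B_ack=1168
After event 4: A_seq=1168 A_ack=2065 B_seq=2436 B_ack=1168
After event 5: A_seq=1168 A_ack=2065 B_seq=2578 B_ack=1168

1168 2065 2578 1168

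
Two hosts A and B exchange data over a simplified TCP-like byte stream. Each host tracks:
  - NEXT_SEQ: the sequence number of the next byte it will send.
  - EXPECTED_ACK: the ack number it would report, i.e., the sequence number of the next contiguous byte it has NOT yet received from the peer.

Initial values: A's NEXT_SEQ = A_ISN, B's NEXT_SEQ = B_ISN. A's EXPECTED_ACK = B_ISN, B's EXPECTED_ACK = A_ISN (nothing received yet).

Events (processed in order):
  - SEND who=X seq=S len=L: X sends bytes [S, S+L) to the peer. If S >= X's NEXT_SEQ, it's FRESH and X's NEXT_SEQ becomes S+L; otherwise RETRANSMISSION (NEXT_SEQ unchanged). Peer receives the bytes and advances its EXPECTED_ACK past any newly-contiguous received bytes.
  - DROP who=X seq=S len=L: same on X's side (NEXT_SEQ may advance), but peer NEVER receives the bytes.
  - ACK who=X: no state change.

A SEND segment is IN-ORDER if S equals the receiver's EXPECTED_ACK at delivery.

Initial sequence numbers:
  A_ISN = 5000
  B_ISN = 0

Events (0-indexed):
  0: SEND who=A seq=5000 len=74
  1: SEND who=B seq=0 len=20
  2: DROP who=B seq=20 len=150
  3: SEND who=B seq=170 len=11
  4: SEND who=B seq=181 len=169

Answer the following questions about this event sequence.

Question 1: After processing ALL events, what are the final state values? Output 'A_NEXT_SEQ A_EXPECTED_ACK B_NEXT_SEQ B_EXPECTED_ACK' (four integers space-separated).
After event 0: A_seq=5074 A_ack=0 B_seq=0 B_ack=5074
After event 1: A_seq=5074 A_ack=20 B_seq=20 B_ack=5074
After event 2: A_seq=5074 A_ack=20 B_seq=170 B_ack=5074
After event 3: A_seq=5074 A_ack=20 B_seq=181 B_ack=5074
After event 4: A_seq=5074 A_ack=20 B_seq=350 B_ack=5074

Answer: 5074 20 350 5074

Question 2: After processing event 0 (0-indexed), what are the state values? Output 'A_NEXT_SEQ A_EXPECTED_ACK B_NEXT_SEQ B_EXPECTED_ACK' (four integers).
After event 0: A_seq=5074 A_ack=0 B_seq=0 B_ack=5074

5074 0 0 5074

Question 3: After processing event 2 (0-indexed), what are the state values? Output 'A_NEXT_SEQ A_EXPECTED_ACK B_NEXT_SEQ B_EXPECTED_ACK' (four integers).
After event 0: A_seq=5074 A_ack=0 B_seq=0 B_ack=5074
After event 1: A_seq=5074 A_ack=20 B_seq=20 B_ack=5074
After event 2: A_seq=5074 A_ack=20 B_seq=170 B_ack=5074

5074 20 170 5074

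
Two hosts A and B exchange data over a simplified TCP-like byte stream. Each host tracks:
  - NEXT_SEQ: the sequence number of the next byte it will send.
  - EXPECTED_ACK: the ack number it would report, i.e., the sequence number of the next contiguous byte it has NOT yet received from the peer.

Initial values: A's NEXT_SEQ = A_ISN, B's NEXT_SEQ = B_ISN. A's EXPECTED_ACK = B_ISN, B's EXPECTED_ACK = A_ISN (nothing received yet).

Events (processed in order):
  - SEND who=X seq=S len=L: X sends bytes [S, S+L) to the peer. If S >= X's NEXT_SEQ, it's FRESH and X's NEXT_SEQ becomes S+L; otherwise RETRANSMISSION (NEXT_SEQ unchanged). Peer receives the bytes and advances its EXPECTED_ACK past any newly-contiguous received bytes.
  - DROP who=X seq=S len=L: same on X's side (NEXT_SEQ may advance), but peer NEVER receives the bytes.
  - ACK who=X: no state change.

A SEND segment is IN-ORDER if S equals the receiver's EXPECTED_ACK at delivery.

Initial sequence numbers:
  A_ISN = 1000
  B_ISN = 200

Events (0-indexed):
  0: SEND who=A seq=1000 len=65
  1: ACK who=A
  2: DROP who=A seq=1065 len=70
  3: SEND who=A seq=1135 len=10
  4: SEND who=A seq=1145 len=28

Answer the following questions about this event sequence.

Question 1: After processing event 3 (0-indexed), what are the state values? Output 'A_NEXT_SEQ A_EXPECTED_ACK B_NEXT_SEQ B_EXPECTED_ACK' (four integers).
After event 0: A_seq=1065 A_ack=200 B_seq=200 B_ack=1065
After event 1: A_seq=1065 A_ack=200 B_seq=200 B_ack=1065
After event 2: A_seq=1135 A_ack=200 B_seq=200 B_ack=1065
After event 3: A_seq=1145 A_ack=200 B_seq=200 B_ack=1065

1145 200 200 1065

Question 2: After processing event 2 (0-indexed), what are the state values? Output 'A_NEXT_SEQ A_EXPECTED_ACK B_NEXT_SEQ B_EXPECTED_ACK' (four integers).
After event 0: A_seq=1065 A_ack=200 B_seq=200 B_ack=1065
After event 1: A_seq=1065 A_ack=200 B_seq=200 B_ack=1065
After event 2: A_seq=1135 A_ack=200 B_seq=200 B_ack=1065

1135 200 200 1065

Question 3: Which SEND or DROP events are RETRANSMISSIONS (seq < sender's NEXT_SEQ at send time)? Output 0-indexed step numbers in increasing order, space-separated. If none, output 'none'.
Answer: none

Derivation:
Step 0: SEND seq=1000 -> fresh
Step 2: DROP seq=1065 -> fresh
Step 3: SEND seq=1135 -> fresh
Step 4: SEND seq=1145 -> fresh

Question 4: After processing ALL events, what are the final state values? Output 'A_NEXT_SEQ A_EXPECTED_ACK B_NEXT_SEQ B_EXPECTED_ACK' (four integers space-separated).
After event 0: A_seq=1065 A_ack=200 B_seq=200 B_ack=1065
After event 1: A_seq=1065 A_ack=200 B_seq=200 B_ack=1065
After event 2: A_seq=1135 A_ack=200 B_seq=200 B_ack=1065
After event 3: A_seq=1145 A_ack=200 B_seq=200 B_ack=1065
After event 4: A_seq=1173 A_ack=200 B_seq=200 B_ack=1065

Answer: 1173 200 200 1065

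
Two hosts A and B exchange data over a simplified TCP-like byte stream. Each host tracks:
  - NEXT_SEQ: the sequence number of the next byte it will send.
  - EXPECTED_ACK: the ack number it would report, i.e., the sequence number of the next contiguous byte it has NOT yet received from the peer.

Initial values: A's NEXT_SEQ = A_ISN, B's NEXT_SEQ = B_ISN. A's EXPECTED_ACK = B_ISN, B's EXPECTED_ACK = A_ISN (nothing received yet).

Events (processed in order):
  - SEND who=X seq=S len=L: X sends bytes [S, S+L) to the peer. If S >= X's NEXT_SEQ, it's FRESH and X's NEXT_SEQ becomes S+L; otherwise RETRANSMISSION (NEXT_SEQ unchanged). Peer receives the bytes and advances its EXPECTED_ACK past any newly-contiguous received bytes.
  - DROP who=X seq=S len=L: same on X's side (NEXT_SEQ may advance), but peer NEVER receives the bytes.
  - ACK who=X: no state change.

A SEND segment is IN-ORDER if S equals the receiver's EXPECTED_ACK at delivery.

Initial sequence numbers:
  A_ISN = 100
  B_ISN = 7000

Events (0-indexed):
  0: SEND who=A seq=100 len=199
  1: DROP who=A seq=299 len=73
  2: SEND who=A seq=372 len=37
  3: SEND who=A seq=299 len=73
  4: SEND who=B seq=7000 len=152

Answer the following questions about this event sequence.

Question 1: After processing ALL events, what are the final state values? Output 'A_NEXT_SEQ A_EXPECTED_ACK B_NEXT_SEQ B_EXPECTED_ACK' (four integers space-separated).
Answer: 409 7152 7152 409

Derivation:
After event 0: A_seq=299 A_ack=7000 B_seq=7000 B_ack=299
After event 1: A_seq=372 A_ack=7000 B_seq=7000 B_ack=299
After event 2: A_seq=409 A_ack=7000 B_seq=7000 B_ack=299
After event 3: A_seq=409 A_ack=7000 B_seq=7000 B_ack=409
After event 4: A_seq=409 A_ack=7152 B_seq=7152 B_ack=409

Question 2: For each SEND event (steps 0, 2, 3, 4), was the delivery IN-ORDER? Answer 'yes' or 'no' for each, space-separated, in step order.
Step 0: SEND seq=100 -> in-order
Step 2: SEND seq=372 -> out-of-order
Step 3: SEND seq=299 -> in-order
Step 4: SEND seq=7000 -> in-order

Answer: yes no yes yes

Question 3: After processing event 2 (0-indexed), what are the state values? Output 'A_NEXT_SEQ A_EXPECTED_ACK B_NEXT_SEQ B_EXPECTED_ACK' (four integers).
After event 0: A_seq=299 A_ack=7000 B_seq=7000 B_ack=299
After event 1: A_seq=372 A_ack=7000 B_seq=7000 B_ack=299
After event 2: A_seq=409 A_ack=7000 B_seq=7000 B_ack=299

409 7000 7000 299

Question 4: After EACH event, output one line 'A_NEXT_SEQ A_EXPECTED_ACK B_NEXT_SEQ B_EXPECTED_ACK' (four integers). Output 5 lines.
299 7000 7000 299
372 7000 7000 299
409 7000 7000 299
409 7000 7000 409
409 7152 7152 409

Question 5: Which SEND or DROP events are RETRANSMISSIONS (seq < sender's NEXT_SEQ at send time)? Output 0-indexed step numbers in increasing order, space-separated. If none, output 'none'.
Answer: 3

Derivation:
Step 0: SEND seq=100 -> fresh
Step 1: DROP seq=299 -> fresh
Step 2: SEND seq=372 -> fresh
Step 3: SEND seq=299 -> retransmit
Step 4: SEND seq=7000 -> fresh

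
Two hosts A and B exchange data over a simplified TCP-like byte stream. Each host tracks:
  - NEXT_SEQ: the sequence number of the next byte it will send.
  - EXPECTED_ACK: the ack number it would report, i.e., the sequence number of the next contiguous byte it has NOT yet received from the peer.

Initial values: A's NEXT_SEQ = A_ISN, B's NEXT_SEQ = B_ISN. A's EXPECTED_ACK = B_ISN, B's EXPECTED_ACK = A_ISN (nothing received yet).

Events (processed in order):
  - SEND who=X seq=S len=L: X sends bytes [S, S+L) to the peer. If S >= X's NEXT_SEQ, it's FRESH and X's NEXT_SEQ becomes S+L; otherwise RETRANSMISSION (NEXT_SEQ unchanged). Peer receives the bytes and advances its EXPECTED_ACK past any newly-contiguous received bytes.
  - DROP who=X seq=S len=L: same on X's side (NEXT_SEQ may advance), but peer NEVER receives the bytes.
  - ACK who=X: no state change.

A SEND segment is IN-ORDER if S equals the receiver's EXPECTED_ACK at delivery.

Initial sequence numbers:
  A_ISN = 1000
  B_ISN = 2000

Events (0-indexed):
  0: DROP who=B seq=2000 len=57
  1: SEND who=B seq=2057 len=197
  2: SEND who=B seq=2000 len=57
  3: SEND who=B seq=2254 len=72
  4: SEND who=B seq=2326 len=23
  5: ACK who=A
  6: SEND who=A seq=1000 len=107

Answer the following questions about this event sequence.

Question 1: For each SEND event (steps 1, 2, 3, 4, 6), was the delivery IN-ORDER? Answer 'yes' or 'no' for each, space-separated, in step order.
Answer: no yes yes yes yes

Derivation:
Step 1: SEND seq=2057 -> out-of-order
Step 2: SEND seq=2000 -> in-order
Step 3: SEND seq=2254 -> in-order
Step 4: SEND seq=2326 -> in-order
Step 6: SEND seq=1000 -> in-order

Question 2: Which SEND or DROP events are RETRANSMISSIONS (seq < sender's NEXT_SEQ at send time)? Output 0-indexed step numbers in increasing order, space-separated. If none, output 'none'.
Step 0: DROP seq=2000 -> fresh
Step 1: SEND seq=2057 -> fresh
Step 2: SEND seq=2000 -> retransmit
Step 3: SEND seq=2254 -> fresh
Step 4: SEND seq=2326 -> fresh
Step 6: SEND seq=1000 -> fresh

Answer: 2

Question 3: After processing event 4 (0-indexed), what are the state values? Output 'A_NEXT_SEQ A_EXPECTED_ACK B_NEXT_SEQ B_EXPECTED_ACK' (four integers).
After event 0: A_seq=1000 A_ack=2000 B_seq=2057 B_ack=1000
After event 1: A_seq=1000 A_ack=2000 B_seq=2254 B_ack=1000
After event 2: A_seq=1000 A_ack=2254 B_seq=2254 B_ack=1000
After event 3: A_seq=1000 A_ack=2326 B_seq=2326 B_ack=1000
After event 4: A_seq=1000 A_ack=2349 B_seq=2349 B_ack=1000

1000 2349 2349 1000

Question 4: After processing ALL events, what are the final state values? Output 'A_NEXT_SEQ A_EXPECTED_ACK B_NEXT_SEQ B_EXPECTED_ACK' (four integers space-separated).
Answer: 1107 2349 2349 1107

Derivation:
After event 0: A_seq=1000 A_ack=2000 B_seq=2057 B_ack=1000
After event 1: A_seq=1000 A_ack=2000 B_seq=2254 B_ack=1000
After event 2: A_seq=1000 A_ack=2254 B_seq=2254 B_ack=1000
After event 3: A_seq=1000 A_ack=2326 B_seq=2326 B_ack=1000
After event 4: A_seq=1000 A_ack=2349 B_seq=2349 B_ack=1000
After event 5: A_seq=1000 A_ack=2349 B_seq=2349 B_ack=1000
After event 6: A_seq=1107 A_ack=2349 B_seq=2349 B_ack=1107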